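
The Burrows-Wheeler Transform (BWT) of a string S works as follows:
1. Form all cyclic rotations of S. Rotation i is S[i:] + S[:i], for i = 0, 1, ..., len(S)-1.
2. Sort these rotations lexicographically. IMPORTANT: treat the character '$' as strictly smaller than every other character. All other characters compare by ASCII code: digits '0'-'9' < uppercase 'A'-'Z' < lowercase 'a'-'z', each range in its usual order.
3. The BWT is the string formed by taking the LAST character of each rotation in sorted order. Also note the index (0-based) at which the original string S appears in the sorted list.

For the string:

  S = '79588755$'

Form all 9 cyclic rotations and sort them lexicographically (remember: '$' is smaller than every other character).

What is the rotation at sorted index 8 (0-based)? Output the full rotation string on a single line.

All 9 rotations (rotation i = S[i:]+S[:i]):
  rot[0] = 79588755$
  rot[1] = 9588755$7
  rot[2] = 588755$79
  rot[3] = 88755$795
  rot[4] = 8755$7958
  rot[5] = 755$79588
  rot[6] = 55$795887
  rot[7] = 5$7958875
  rot[8] = $79588755
Sorted (with $ < everything):
  sorted[0] = $79588755
  sorted[1] = 5$7958875
  sorted[2] = 55$795887
  sorted[3] = 588755$79
  sorted[4] = 755$79588
  sorted[5] = 79588755$
  sorted[6] = 8755$7958
  sorted[7] = 88755$795
  sorted[8] = 9588755$7
sorted[8] = 9588755$7

Answer: 9588755$7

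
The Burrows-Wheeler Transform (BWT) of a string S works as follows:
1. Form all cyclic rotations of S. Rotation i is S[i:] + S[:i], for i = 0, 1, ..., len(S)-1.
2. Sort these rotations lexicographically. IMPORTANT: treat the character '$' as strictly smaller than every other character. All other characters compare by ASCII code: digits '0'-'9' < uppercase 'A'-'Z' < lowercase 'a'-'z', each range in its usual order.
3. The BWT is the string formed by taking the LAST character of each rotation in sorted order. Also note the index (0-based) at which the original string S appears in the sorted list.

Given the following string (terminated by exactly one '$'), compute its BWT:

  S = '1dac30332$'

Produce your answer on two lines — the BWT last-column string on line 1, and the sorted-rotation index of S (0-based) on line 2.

Answer: 23$3c30da1
2

Derivation:
All 10 rotations (rotation i = S[i:]+S[:i]):
  rot[0] = 1dac30332$
  rot[1] = dac30332$1
  rot[2] = ac30332$1d
  rot[3] = c30332$1da
  rot[4] = 30332$1dac
  rot[5] = 0332$1dac3
  rot[6] = 332$1dac30
  rot[7] = 32$1dac303
  rot[8] = 2$1dac3033
  rot[9] = $1dac30332
Sorted (with $ < everything):
  sorted[0] = $1dac30332  (last char: '2')
  sorted[1] = 0332$1dac3  (last char: '3')
  sorted[2] = 1dac30332$  (last char: '$')
  sorted[3] = 2$1dac3033  (last char: '3')
  sorted[4] = 30332$1dac  (last char: 'c')
  sorted[5] = 32$1dac303  (last char: '3')
  sorted[6] = 332$1dac30  (last char: '0')
  sorted[7] = ac30332$1d  (last char: 'd')
  sorted[8] = c30332$1da  (last char: 'a')
  sorted[9] = dac30332$1  (last char: '1')
Last column: 23$3c30da1
Original string S is at sorted index 2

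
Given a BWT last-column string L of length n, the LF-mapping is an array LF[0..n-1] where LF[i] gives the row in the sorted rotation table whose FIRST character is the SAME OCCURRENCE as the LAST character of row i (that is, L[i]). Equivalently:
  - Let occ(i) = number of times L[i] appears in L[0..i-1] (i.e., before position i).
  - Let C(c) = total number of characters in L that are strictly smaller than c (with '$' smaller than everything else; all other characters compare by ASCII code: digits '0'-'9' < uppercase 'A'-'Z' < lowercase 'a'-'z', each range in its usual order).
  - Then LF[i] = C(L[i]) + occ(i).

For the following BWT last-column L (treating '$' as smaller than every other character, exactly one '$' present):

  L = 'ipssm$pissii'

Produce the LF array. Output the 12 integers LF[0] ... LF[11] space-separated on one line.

Answer: 1 6 8 9 5 0 7 2 10 11 3 4

Derivation:
Char counts: '$':1, 'i':4, 'm':1, 'p':2, 's':4
C (first-col start): C('$')=0, C('i')=1, C('m')=5, C('p')=6, C('s')=8
L[0]='i': occ=0, LF[0]=C('i')+0=1+0=1
L[1]='p': occ=0, LF[1]=C('p')+0=6+0=6
L[2]='s': occ=0, LF[2]=C('s')+0=8+0=8
L[3]='s': occ=1, LF[3]=C('s')+1=8+1=9
L[4]='m': occ=0, LF[4]=C('m')+0=5+0=5
L[5]='$': occ=0, LF[5]=C('$')+0=0+0=0
L[6]='p': occ=1, LF[6]=C('p')+1=6+1=7
L[7]='i': occ=1, LF[7]=C('i')+1=1+1=2
L[8]='s': occ=2, LF[8]=C('s')+2=8+2=10
L[9]='s': occ=3, LF[9]=C('s')+3=8+3=11
L[10]='i': occ=2, LF[10]=C('i')+2=1+2=3
L[11]='i': occ=3, LF[11]=C('i')+3=1+3=4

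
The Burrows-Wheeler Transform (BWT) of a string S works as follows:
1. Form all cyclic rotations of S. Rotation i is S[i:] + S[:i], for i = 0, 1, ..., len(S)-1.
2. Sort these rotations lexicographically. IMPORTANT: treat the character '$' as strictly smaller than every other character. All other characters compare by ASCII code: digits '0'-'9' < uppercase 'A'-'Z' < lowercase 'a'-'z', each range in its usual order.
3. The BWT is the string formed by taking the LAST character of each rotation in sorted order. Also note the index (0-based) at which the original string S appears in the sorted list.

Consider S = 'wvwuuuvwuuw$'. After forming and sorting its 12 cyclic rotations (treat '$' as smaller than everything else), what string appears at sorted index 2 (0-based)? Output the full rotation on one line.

All 12 rotations (rotation i = S[i:]+S[:i]):
  rot[0] = wvwuuuvwuuw$
  rot[1] = vwuuuvwuuw$w
  rot[2] = wuuuvwuuw$wv
  rot[3] = uuuvwuuw$wvw
  rot[4] = uuvwuuw$wvwu
  rot[5] = uvwuuw$wvwuu
  rot[6] = vwuuw$wvwuuu
  rot[7] = wuuw$wvwuuuv
  rot[8] = uuw$wvwuuuvw
  rot[9] = uw$wvwuuuvwu
  rot[10] = w$wvwuuuvwuu
  rot[11] = $wvwuuuvwuuw
Sorted (with $ < everything):
  sorted[0] = $wvwuuuvwuuw
  sorted[1] = uuuvwuuw$wvw
  sorted[2] = uuvwuuw$wvwu
  sorted[3] = uuw$wvwuuuvw
  sorted[4] = uvwuuw$wvwuu
  sorted[5] = uw$wvwuuuvwu
  sorted[6] = vwuuuvwuuw$w
  sorted[7] = vwuuw$wvwuuu
  sorted[8] = w$wvwuuuvwuu
  sorted[9] = wuuuvwuuw$wv
  sorted[10] = wuuw$wvwuuuv
  sorted[11] = wvwuuuvwuuw$
sorted[2] = uuvwuuw$wvwu

Answer: uuvwuuw$wvwu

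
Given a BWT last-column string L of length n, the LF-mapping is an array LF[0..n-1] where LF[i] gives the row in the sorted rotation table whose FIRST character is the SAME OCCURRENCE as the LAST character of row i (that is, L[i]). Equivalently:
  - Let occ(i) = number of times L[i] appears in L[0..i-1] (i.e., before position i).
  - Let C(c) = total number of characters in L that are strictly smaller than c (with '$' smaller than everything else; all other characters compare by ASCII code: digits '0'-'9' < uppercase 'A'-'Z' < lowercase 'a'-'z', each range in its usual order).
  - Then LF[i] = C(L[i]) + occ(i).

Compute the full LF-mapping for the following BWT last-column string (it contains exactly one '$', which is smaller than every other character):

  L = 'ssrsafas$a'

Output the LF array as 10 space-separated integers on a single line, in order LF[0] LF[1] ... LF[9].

Char counts: '$':1, 'a':3, 'f':1, 'r':1, 's':4
C (first-col start): C('$')=0, C('a')=1, C('f')=4, C('r')=5, C('s')=6
L[0]='s': occ=0, LF[0]=C('s')+0=6+0=6
L[1]='s': occ=1, LF[1]=C('s')+1=6+1=7
L[2]='r': occ=0, LF[2]=C('r')+0=5+0=5
L[3]='s': occ=2, LF[3]=C('s')+2=6+2=8
L[4]='a': occ=0, LF[4]=C('a')+0=1+0=1
L[5]='f': occ=0, LF[5]=C('f')+0=4+0=4
L[6]='a': occ=1, LF[6]=C('a')+1=1+1=2
L[7]='s': occ=3, LF[7]=C('s')+3=6+3=9
L[8]='$': occ=0, LF[8]=C('$')+0=0+0=0
L[9]='a': occ=2, LF[9]=C('a')+2=1+2=3

Answer: 6 7 5 8 1 4 2 9 0 3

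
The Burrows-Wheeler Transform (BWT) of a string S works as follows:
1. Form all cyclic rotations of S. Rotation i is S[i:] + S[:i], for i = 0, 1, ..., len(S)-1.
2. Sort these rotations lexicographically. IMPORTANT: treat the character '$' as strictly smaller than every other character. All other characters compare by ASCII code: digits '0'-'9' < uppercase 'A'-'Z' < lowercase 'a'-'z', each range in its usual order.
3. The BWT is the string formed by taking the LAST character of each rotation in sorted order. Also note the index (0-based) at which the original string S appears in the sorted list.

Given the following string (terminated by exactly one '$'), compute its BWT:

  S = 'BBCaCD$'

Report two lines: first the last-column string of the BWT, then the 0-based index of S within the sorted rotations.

Answer: D$BaBCC
1

Derivation:
All 7 rotations (rotation i = S[i:]+S[:i]):
  rot[0] = BBCaCD$
  rot[1] = BCaCD$B
  rot[2] = CaCD$BB
  rot[3] = aCD$BBC
  rot[4] = CD$BBCa
  rot[5] = D$BBCaC
  rot[6] = $BBCaCD
Sorted (with $ < everything):
  sorted[0] = $BBCaCD  (last char: 'D')
  sorted[1] = BBCaCD$  (last char: '$')
  sorted[2] = BCaCD$B  (last char: 'B')
  sorted[3] = CD$BBCa  (last char: 'a')
  sorted[4] = CaCD$BB  (last char: 'B')
  sorted[5] = D$BBCaC  (last char: 'C')
  sorted[6] = aCD$BBC  (last char: 'C')
Last column: D$BaBCC
Original string S is at sorted index 1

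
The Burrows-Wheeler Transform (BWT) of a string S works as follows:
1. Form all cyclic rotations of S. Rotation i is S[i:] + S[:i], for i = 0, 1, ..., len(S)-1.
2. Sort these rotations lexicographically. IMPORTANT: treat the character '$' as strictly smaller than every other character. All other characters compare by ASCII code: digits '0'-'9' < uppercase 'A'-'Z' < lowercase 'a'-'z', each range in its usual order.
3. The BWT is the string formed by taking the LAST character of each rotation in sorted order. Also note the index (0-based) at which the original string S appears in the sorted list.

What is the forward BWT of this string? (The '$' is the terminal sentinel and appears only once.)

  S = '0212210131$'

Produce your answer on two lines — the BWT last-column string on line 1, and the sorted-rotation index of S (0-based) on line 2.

Answer: 11$32202011
2

Derivation:
All 11 rotations (rotation i = S[i:]+S[:i]):
  rot[0] = 0212210131$
  rot[1] = 212210131$0
  rot[2] = 12210131$02
  rot[3] = 2210131$021
  rot[4] = 210131$0212
  rot[5] = 10131$02122
  rot[6] = 0131$021221
  rot[7] = 131$0212210
  rot[8] = 31$02122101
  rot[9] = 1$021221013
  rot[10] = $0212210131
Sorted (with $ < everything):
  sorted[0] = $0212210131  (last char: '1')
  sorted[1] = 0131$021221  (last char: '1')
  sorted[2] = 0212210131$  (last char: '$')
  sorted[3] = 1$021221013  (last char: '3')
  sorted[4] = 10131$02122  (last char: '2')
  sorted[5] = 12210131$02  (last char: '2')
  sorted[6] = 131$0212210  (last char: '0')
  sorted[7] = 210131$0212  (last char: '2')
  sorted[8] = 212210131$0  (last char: '0')
  sorted[9] = 2210131$021  (last char: '1')
  sorted[10] = 31$02122101  (last char: '1')
Last column: 11$32202011
Original string S is at sorted index 2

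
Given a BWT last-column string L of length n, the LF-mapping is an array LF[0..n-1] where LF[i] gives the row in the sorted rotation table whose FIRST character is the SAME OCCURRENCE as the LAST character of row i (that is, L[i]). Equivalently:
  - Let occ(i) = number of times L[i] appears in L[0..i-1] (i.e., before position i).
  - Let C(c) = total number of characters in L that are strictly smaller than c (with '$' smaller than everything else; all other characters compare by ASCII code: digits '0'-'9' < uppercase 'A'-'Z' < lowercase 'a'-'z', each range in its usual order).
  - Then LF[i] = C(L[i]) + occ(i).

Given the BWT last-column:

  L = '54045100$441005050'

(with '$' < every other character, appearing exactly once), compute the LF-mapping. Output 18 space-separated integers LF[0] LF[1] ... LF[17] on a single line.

Answer: 14 10 1 11 15 8 2 3 0 12 13 9 4 5 16 6 17 7

Derivation:
Char counts: '$':1, '0':7, '1':2, '4':4, '5':4
C (first-col start): C('$')=0, C('0')=1, C('1')=8, C('4')=10, C('5')=14
L[0]='5': occ=0, LF[0]=C('5')+0=14+0=14
L[1]='4': occ=0, LF[1]=C('4')+0=10+0=10
L[2]='0': occ=0, LF[2]=C('0')+0=1+0=1
L[3]='4': occ=1, LF[3]=C('4')+1=10+1=11
L[4]='5': occ=1, LF[4]=C('5')+1=14+1=15
L[5]='1': occ=0, LF[5]=C('1')+0=8+0=8
L[6]='0': occ=1, LF[6]=C('0')+1=1+1=2
L[7]='0': occ=2, LF[7]=C('0')+2=1+2=3
L[8]='$': occ=0, LF[8]=C('$')+0=0+0=0
L[9]='4': occ=2, LF[9]=C('4')+2=10+2=12
L[10]='4': occ=3, LF[10]=C('4')+3=10+3=13
L[11]='1': occ=1, LF[11]=C('1')+1=8+1=9
L[12]='0': occ=3, LF[12]=C('0')+3=1+3=4
L[13]='0': occ=4, LF[13]=C('0')+4=1+4=5
L[14]='5': occ=2, LF[14]=C('5')+2=14+2=16
L[15]='0': occ=5, LF[15]=C('0')+5=1+5=6
L[16]='5': occ=3, LF[16]=C('5')+3=14+3=17
L[17]='0': occ=6, LF[17]=C('0')+6=1+6=7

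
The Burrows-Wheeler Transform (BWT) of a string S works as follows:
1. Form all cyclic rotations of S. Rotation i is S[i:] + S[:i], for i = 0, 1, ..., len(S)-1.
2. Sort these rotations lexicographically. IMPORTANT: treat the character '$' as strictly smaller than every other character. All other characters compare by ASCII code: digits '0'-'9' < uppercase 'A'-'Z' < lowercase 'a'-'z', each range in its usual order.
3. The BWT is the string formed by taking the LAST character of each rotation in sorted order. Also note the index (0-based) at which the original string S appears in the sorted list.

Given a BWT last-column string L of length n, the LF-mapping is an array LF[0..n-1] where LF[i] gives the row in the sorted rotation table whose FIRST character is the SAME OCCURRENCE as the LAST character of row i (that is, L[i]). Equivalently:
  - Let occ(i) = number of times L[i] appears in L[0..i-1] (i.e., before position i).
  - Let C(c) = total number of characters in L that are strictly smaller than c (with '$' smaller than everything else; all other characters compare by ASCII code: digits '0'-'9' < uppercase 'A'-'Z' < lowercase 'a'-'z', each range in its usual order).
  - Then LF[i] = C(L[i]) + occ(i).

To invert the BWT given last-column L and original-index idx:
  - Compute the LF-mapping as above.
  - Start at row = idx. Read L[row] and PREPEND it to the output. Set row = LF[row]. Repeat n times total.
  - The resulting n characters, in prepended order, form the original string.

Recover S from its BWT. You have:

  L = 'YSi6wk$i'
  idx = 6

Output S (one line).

Answer: kiwiS6Y$

Derivation:
LF mapping: 3 2 4 1 7 6 0 5
Walk LF starting at row 6, prepending L[row]:
  step 1: row=6, L[6]='$', prepend. Next row=LF[6]=0
  step 2: row=0, L[0]='Y', prepend. Next row=LF[0]=3
  step 3: row=3, L[3]='6', prepend. Next row=LF[3]=1
  step 4: row=1, L[1]='S', prepend. Next row=LF[1]=2
  step 5: row=2, L[2]='i', prepend. Next row=LF[2]=4
  step 6: row=4, L[4]='w', prepend. Next row=LF[4]=7
  step 7: row=7, L[7]='i', prepend. Next row=LF[7]=5
  step 8: row=5, L[5]='k', prepend. Next row=LF[5]=6
Reversed output: kiwiS6Y$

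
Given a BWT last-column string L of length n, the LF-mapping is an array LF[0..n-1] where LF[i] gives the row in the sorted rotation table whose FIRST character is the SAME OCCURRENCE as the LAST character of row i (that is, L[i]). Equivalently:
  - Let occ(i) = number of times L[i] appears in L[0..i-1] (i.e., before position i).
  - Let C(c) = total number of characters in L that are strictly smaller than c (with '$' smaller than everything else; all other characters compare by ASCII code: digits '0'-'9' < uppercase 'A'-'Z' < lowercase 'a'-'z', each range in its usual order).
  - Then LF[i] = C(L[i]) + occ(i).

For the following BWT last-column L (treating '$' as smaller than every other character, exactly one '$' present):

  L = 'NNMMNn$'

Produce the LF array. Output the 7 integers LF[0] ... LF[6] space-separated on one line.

Char counts: '$':1, 'M':2, 'N':3, 'n':1
C (first-col start): C('$')=0, C('M')=1, C('N')=3, C('n')=6
L[0]='N': occ=0, LF[0]=C('N')+0=3+0=3
L[1]='N': occ=1, LF[1]=C('N')+1=3+1=4
L[2]='M': occ=0, LF[2]=C('M')+0=1+0=1
L[3]='M': occ=1, LF[3]=C('M')+1=1+1=2
L[4]='N': occ=2, LF[4]=C('N')+2=3+2=5
L[5]='n': occ=0, LF[5]=C('n')+0=6+0=6
L[6]='$': occ=0, LF[6]=C('$')+0=0+0=0

Answer: 3 4 1 2 5 6 0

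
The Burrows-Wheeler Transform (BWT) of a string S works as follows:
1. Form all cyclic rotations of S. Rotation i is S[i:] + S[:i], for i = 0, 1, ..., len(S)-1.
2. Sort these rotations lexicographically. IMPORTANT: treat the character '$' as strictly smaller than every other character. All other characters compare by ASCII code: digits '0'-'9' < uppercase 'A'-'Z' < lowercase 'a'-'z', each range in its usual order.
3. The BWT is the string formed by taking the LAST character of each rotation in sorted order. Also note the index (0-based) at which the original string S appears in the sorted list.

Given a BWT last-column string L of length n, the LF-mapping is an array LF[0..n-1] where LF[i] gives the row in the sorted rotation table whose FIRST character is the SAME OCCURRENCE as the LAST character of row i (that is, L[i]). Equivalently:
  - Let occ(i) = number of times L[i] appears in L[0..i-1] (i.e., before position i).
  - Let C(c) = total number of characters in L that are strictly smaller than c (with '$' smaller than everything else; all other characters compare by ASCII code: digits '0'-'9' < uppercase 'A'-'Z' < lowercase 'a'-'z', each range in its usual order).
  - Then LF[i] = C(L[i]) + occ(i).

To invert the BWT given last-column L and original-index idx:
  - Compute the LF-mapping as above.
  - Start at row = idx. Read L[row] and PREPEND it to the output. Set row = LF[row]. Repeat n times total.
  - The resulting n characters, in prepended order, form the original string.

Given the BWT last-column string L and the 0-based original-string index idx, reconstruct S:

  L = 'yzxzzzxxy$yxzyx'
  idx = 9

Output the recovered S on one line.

Answer: yzxzzxzxyyzxxy$

Derivation:
LF mapping: 6 10 1 11 12 13 2 3 7 0 8 4 14 9 5
Walk LF starting at row 9, prepending L[row]:
  step 1: row=9, L[9]='$', prepend. Next row=LF[9]=0
  step 2: row=0, L[0]='y', prepend. Next row=LF[0]=6
  step 3: row=6, L[6]='x', prepend. Next row=LF[6]=2
  step 4: row=2, L[2]='x', prepend. Next row=LF[2]=1
  step 5: row=1, L[1]='z', prepend. Next row=LF[1]=10
  step 6: row=10, L[10]='y', prepend. Next row=LF[10]=8
  step 7: row=8, L[8]='y', prepend. Next row=LF[8]=7
  step 8: row=7, L[7]='x', prepend. Next row=LF[7]=3
  step 9: row=3, L[3]='z', prepend. Next row=LF[3]=11
  step 10: row=11, L[11]='x', prepend. Next row=LF[11]=4
  step 11: row=4, L[4]='z', prepend. Next row=LF[4]=12
  step 12: row=12, L[12]='z', prepend. Next row=LF[12]=14
  step 13: row=14, L[14]='x', prepend. Next row=LF[14]=5
  step 14: row=5, L[5]='z', prepend. Next row=LF[5]=13
  step 15: row=13, L[13]='y', prepend. Next row=LF[13]=9
Reversed output: yzxzzxzxyyzxxy$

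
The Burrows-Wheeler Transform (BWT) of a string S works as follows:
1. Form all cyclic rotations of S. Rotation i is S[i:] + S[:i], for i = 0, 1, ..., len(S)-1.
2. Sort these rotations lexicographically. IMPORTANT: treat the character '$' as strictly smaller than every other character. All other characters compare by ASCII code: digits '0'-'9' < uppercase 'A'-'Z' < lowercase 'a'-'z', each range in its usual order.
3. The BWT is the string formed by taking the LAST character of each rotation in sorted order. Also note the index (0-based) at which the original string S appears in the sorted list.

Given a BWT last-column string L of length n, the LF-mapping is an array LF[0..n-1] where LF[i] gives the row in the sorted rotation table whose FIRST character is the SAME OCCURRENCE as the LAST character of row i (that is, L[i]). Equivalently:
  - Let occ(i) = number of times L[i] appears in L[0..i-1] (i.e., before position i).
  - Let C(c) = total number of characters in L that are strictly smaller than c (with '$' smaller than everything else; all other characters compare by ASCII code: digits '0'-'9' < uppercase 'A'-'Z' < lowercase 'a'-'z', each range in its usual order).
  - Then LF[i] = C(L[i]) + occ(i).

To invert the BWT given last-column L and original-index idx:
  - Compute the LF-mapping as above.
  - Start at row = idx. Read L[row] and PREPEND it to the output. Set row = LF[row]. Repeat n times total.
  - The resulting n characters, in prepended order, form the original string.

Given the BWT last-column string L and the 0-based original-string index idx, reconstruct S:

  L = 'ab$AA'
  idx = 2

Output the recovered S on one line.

Answer: AbAa$

Derivation:
LF mapping: 3 4 0 1 2
Walk LF starting at row 2, prepending L[row]:
  step 1: row=2, L[2]='$', prepend. Next row=LF[2]=0
  step 2: row=0, L[0]='a', prepend. Next row=LF[0]=3
  step 3: row=3, L[3]='A', prepend. Next row=LF[3]=1
  step 4: row=1, L[1]='b', prepend. Next row=LF[1]=4
  step 5: row=4, L[4]='A', prepend. Next row=LF[4]=2
Reversed output: AbAa$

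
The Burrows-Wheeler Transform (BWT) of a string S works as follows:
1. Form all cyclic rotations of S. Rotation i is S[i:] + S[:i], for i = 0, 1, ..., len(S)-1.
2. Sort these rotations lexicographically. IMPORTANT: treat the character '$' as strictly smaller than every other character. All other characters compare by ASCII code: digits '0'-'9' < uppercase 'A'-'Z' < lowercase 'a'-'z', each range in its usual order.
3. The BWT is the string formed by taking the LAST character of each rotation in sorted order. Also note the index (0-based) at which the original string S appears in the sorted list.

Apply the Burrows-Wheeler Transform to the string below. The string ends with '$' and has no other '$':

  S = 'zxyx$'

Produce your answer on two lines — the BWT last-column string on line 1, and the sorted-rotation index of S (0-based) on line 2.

Answer: xyzx$
4

Derivation:
All 5 rotations (rotation i = S[i:]+S[:i]):
  rot[0] = zxyx$
  rot[1] = xyx$z
  rot[2] = yx$zx
  rot[3] = x$zxy
  rot[4] = $zxyx
Sorted (with $ < everything):
  sorted[0] = $zxyx  (last char: 'x')
  sorted[1] = x$zxy  (last char: 'y')
  sorted[2] = xyx$z  (last char: 'z')
  sorted[3] = yx$zx  (last char: 'x')
  sorted[4] = zxyx$  (last char: '$')
Last column: xyzx$
Original string S is at sorted index 4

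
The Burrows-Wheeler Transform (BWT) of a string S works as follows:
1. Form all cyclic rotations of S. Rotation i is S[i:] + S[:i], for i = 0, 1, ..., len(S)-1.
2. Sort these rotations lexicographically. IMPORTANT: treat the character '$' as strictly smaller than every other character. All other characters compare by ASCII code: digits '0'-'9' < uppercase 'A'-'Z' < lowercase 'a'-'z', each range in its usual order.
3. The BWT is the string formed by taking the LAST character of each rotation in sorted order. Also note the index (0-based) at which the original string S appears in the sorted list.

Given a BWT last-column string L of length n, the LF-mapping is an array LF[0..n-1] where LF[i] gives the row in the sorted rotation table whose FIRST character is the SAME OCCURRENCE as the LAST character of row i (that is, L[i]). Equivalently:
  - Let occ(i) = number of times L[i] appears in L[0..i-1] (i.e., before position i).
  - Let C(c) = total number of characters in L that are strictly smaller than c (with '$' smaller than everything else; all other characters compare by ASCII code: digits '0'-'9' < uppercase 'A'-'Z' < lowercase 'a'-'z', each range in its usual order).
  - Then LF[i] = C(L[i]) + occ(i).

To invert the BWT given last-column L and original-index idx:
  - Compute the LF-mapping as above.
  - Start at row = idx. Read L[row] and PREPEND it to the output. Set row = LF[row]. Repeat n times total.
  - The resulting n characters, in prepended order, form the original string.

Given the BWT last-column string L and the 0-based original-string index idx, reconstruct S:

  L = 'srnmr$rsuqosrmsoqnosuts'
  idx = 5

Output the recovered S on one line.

LF mapping: 14 10 3 1 11 0 12 15 21 8 5 16 13 2 17 6 9 4 7 18 22 20 19
Walk LF starting at row 5, prepending L[row]:
  step 1: row=5, L[5]='$', prepend. Next row=LF[5]=0
  step 2: row=0, L[0]='s', prepend. Next row=LF[0]=14
  step 3: row=14, L[14]='s', prepend. Next row=LF[14]=17
  step 4: row=17, L[17]='n', prepend. Next row=LF[17]=4
  step 5: row=4, L[4]='r', prepend. Next row=LF[4]=11
  step 6: row=11, L[11]='s', prepend. Next row=LF[11]=16
  step 7: row=16, L[16]='q', prepend. Next row=LF[16]=9
  step 8: row=9, L[9]='q', prepend. Next row=LF[9]=8
  step 9: row=8, L[8]='u', prepend. Next row=LF[8]=21
  step 10: row=21, L[21]='t', prepend. Next row=LF[21]=20
  step 11: row=20, L[20]='u', prepend. Next row=LF[20]=22
  step 12: row=22, L[22]='s', prepend. Next row=LF[22]=19
  step 13: row=19, L[19]='s', prepend. Next row=LF[19]=18
  step 14: row=18, L[18]='o', prepend. Next row=LF[18]=7
  step 15: row=7, L[7]='s', prepend. Next row=LF[7]=15
  step 16: row=15, L[15]='o', prepend. Next row=LF[15]=6
  step 17: row=6, L[6]='r', prepend. Next row=LF[6]=12
  step 18: row=12, L[12]='r', prepend. Next row=LF[12]=13
  step 19: row=13, L[13]='m', prepend. Next row=LF[13]=2
  step 20: row=2, L[2]='n', prepend. Next row=LF[2]=3
  step 21: row=3, L[3]='m', prepend. Next row=LF[3]=1
  step 22: row=1, L[1]='r', prepend. Next row=LF[1]=10
  step 23: row=10, L[10]='o', prepend. Next row=LF[10]=5
Reversed output: ormnmrrosossutuqqsrnss$

Answer: ormnmrrosossutuqqsrnss$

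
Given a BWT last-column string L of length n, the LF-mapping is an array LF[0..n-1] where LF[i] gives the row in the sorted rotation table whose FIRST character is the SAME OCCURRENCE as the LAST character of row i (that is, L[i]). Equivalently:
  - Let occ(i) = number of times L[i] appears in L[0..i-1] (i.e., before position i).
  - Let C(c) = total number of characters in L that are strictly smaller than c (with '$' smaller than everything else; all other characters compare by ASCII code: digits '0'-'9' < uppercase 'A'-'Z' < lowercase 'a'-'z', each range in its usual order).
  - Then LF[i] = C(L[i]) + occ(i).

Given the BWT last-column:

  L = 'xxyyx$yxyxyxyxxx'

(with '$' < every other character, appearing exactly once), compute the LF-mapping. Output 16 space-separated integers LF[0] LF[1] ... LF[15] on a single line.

Char counts: '$':1, 'x':9, 'y':6
C (first-col start): C('$')=0, C('x')=1, C('y')=10
L[0]='x': occ=0, LF[0]=C('x')+0=1+0=1
L[1]='x': occ=1, LF[1]=C('x')+1=1+1=2
L[2]='y': occ=0, LF[2]=C('y')+0=10+0=10
L[3]='y': occ=1, LF[3]=C('y')+1=10+1=11
L[4]='x': occ=2, LF[4]=C('x')+2=1+2=3
L[5]='$': occ=0, LF[5]=C('$')+0=0+0=0
L[6]='y': occ=2, LF[6]=C('y')+2=10+2=12
L[7]='x': occ=3, LF[7]=C('x')+3=1+3=4
L[8]='y': occ=3, LF[8]=C('y')+3=10+3=13
L[9]='x': occ=4, LF[9]=C('x')+4=1+4=5
L[10]='y': occ=4, LF[10]=C('y')+4=10+4=14
L[11]='x': occ=5, LF[11]=C('x')+5=1+5=6
L[12]='y': occ=5, LF[12]=C('y')+5=10+5=15
L[13]='x': occ=6, LF[13]=C('x')+6=1+6=7
L[14]='x': occ=7, LF[14]=C('x')+7=1+7=8
L[15]='x': occ=8, LF[15]=C('x')+8=1+8=9

Answer: 1 2 10 11 3 0 12 4 13 5 14 6 15 7 8 9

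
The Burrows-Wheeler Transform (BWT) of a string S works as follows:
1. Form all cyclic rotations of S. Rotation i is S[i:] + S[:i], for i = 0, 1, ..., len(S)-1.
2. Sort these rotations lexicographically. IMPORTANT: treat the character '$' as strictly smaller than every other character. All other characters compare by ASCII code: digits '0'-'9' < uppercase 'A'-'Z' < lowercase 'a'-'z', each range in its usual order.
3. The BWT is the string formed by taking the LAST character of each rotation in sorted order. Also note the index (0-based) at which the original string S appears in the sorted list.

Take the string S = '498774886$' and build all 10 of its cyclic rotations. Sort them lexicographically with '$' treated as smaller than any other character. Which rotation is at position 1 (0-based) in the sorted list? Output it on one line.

Answer: 4886$49877

Derivation:
All 10 rotations (rotation i = S[i:]+S[:i]):
  rot[0] = 498774886$
  rot[1] = 98774886$4
  rot[2] = 8774886$49
  rot[3] = 774886$498
  rot[4] = 74886$4987
  rot[5] = 4886$49877
  rot[6] = 886$498774
  rot[7] = 86$4987748
  rot[8] = 6$49877488
  rot[9] = $498774886
Sorted (with $ < everything):
  sorted[0] = $498774886
  sorted[1] = 4886$49877
  sorted[2] = 498774886$
  sorted[3] = 6$49877488
  sorted[4] = 74886$4987
  sorted[5] = 774886$498
  sorted[6] = 86$4987748
  sorted[7] = 8774886$49
  sorted[8] = 886$498774
  sorted[9] = 98774886$4
sorted[1] = 4886$49877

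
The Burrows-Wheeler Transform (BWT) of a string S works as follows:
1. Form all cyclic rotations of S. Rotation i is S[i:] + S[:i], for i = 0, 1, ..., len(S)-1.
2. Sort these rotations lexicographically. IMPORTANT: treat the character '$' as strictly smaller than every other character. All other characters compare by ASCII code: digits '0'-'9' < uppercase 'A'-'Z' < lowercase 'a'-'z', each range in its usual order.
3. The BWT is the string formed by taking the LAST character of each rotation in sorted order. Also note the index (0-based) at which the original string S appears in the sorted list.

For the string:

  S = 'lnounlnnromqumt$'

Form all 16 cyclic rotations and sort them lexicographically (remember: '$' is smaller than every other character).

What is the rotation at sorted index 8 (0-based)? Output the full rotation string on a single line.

Answer: nromqumt$lnounln

Derivation:
All 16 rotations (rotation i = S[i:]+S[:i]):
  rot[0] = lnounlnnromqumt$
  rot[1] = nounlnnromqumt$l
  rot[2] = ounlnnromqumt$ln
  rot[3] = unlnnromqumt$lno
  rot[4] = nlnnromqumt$lnou
  rot[5] = lnnromqumt$lnoun
  rot[6] = nnromqumt$lnounl
  rot[7] = nromqumt$lnounln
  rot[8] = romqumt$lnounlnn
  rot[9] = omqumt$lnounlnnr
  rot[10] = mqumt$lnounlnnro
  rot[11] = qumt$lnounlnnrom
  rot[12] = umt$lnounlnnromq
  rot[13] = mt$lnounlnnromqu
  rot[14] = t$lnounlnnromqum
  rot[15] = $lnounlnnromqumt
Sorted (with $ < everything):
  sorted[0] = $lnounlnnromqumt
  sorted[1] = lnnromqumt$lnoun
  sorted[2] = lnounlnnromqumt$
  sorted[3] = mqumt$lnounlnnro
  sorted[4] = mt$lnounlnnromqu
  sorted[5] = nlnnromqumt$lnou
  sorted[6] = nnromqumt$lnounl
  sorted[7] = nounlnnromqumt$l
  sorted[8] = nromqumt$lnounln
  sorted[9] = omqumt$lnounlnnr
  sorted[10] = ounlnnromqumt$ln
  sorted[11] = qumt$lnounlnnrom
  sorted[12] = romqumt$lnounlnn
  sorted[13] = t$lnounlnnromqum
  sorted[14] = umt$lnounlnnromq
  sorted[15] = unlnnromqumt$lno
sorted[8] = nromqumt$lnounln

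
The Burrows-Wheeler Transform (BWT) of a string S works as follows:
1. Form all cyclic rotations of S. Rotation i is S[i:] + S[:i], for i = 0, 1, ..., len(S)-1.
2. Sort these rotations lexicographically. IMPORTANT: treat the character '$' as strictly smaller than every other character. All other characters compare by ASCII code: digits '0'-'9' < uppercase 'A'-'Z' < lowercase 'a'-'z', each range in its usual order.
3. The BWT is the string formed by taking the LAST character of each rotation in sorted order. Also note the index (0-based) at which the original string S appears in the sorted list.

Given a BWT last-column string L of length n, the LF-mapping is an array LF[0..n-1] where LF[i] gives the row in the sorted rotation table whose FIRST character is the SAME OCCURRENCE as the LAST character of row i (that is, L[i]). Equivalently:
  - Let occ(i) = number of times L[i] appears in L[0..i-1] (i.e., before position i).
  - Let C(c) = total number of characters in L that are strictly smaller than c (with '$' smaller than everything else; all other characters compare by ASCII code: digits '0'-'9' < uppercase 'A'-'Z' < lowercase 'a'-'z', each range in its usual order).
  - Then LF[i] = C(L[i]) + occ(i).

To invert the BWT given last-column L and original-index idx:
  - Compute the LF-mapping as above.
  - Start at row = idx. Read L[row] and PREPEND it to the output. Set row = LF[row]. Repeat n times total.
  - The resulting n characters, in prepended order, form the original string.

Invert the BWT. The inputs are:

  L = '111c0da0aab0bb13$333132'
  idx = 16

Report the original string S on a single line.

LF mapping: 4 5 6 21 1 22 15 2 16 17 18 3 19 20 7 10 0 11 12 13 8 14 9
Walk LF starting at row 16, prepending L[row]:
  step 1: row=16, L[16]='$', prepend. Next row=LF[16]=0
  step 2: row=0, L[0]='1', prepend. Next row=LF[0]=4
  step 3: row=4, L[4]='0', prepend. Next row=LF[4]=1
  step 4: row=1, L[1]='1', prepend. Next row=LF[1]=5
  step 5: row=5, L[5]='d', prepend. Next row=LF[5]=22
  step 6: row=22, L[22]='2', prepend. Next row=LF[22]=9
  step 7: row=9, L[9]='a', prepend. Next row=LF[9]=17
  step 8: row=17, L[17]='3', prepend. Next row=LF[17]=11
  step 9: row=11, L[11]='0', prepend. Next row=LF[11]=3
  step 10: row=3, L[3]='c', prepend. Next row=LF[3]=21
  step 11: row=21, L[21]='3', prepend. Next row=LF[21]=14
  step 12: row=14, L[14]='1', prepend. Next row=LF[14]=7
  step 13: row=7, L[7]='0', prepend. Next row=LF[7]=2
  step 14: row=2, L[2]='1', prepend. Next row=LF[2]=6
  step 15: row=6, L[6]='a', prepend. Next row=LF[6]=15
  step 16: row=15, L[15]='3', prepend. Next row=LF[15]=10
  step 17: row=10, L[10]='b', prepend. Next row=LF[10]=18
  step 18: row=18, L[18]='3', prepend. Next row=LF[18]=12
  step 19: row=12, L[12]='b', prepend. Next row=LF[12]=19
  step 20: row=19, L[19]='3', prepend. Next row=LF[19]=13
  step 21: row=13, L[13]='b', prepend. Next row=LF[13]=20
  step 22: row=20, L[20]='1', prepend. Next row=LF[20]=8
  step 23: row=8, L[8]='a', prepend. Next row=LF[8]=16
Reversed output: a1b3b3b3a1013c03a2d101$

Answer: a1b3b3b3a1013c03a2d101$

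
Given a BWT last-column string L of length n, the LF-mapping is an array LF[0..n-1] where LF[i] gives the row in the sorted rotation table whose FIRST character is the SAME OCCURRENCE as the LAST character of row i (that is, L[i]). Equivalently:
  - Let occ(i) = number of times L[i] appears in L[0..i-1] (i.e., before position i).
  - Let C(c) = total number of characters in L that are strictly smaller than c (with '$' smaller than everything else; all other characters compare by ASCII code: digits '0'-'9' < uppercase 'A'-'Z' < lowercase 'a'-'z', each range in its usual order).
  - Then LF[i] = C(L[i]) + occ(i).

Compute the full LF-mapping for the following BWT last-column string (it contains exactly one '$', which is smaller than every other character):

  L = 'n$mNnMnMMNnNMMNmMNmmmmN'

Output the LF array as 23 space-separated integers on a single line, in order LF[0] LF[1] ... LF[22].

Answer: 19 0 13 7 20 1 21 2 3 8 22 9 4 5 10 14 6 11 15 16 17 18 12

Derivation:
Char counts: '$':1, 'M':6, 'N':6, 'm':6, 'n':4
C (first-col start): C('$')=0, C('M')=1, C('N')=7, C('m')=13, C('n')=19
L[0]='n': occ=0, LF[0]=C('n')+0=19+0=19
L[1]='$': occ=0, LF[1]=C('$')+0=0+0=0
L[2]='m': occ=0, LF[2]=C('m')+0=13+0=13
L[3]='N': occ=0, LF[3]=C('N')+0=7+0=7
L[4]='n': occ=1, LF[4]=C('n')+1=19+1=20
L[5]='M': occ=0, LF[5]=C('M')+0=1+0=1
L[6]='n': occ=2, LF[6]=C('n')+2=19+2=21
L[7]='M': occ=1, LF[7]=C('M')+1=1+1=2
L[8]='M': occ=2, LF[8]=C('M')+2=1+2=3
L[9]='N': occ=1, LF[9]=C('N')+1=7+1=8
L[10]='n': occ=3, LF[10]=C('n')+3=19+3=22
L[11]='N': occ=2, LF[11]=C('N')+2=7+2=9
L[12]='M': occ=3, LF[12]=C('M')+3=1+3=4
L[13]='M': occ=4, LF[13]=C('M')+4=1+4=5
L[14]='N': occ=3, LF[14]=C('N')+3=7+3=10
L[15]='m': occ=1, LF[15]=C('m')+1=13+1=14
L[16]='M': occ=5, LF[16]=C('M')+5=1+5=6
L[17]='N': occ=4, LF[17]=C('N')+4=7+4=11
L[18]='m': occ=2, LF[18]=C('m')+2=13+2=15
L[19]='m': occ=3, LF[19]=C('m')+3=13+3=16
L[20]='m': occ=4, LF[20]=C('m')+4=13+4=17
L[21]='m': occ=5, LF[21]=C('m')+5=13+5=18
L[22]='N': occ=5, LF[22]=C('N')+5=7+5=12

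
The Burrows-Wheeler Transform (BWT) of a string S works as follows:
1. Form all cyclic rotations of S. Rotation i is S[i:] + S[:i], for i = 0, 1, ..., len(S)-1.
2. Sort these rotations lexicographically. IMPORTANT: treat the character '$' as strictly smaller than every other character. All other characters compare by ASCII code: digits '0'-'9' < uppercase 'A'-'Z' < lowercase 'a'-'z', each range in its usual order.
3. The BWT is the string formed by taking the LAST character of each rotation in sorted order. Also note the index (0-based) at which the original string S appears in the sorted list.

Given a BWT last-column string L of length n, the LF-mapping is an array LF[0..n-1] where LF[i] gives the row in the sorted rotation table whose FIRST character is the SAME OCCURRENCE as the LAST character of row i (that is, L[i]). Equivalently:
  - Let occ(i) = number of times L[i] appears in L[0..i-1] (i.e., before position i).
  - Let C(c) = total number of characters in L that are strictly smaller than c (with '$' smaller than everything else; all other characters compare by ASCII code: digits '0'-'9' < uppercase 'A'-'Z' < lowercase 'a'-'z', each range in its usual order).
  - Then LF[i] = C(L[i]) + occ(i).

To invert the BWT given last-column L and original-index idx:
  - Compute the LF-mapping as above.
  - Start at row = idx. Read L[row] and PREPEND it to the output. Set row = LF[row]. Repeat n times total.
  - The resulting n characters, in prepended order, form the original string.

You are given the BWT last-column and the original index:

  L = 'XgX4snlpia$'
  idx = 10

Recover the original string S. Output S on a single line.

LF mapping: 2 5 3 1 10 8 7 9 6 4 0
Walk LF starting at row 10, prepending L[row]:
  step 1: row=10, L[10]='$', prepend. Next row=LF[10]=0
  step 2: row=0, L[0]='X', prepend. Next row=LF[0]=2
  step 3: row=2, L[2]='X', prepend. Next row=LF[2]=3
  step 4: row=3, L[3]='4', prepend. Next row=LF[3]=1
  step 5: row=1, L[1]='g', prepend. Next row=LF[1]=5
  step 6: row=5, L[5]='n', prepend. Next row=LF[5]=8
  step 7: row=8, L[8]='i', prepend. Next row=LF[8]=6
  step 8: row=6, L[6]='l', prepend. Next row=LF[6]=7
  step 9: row=7, L[7]='p', prepend. Next row=LF[7]=9
  step 10: row=9, L[9]='a', prepend. Next row=LF[9]=4
  step 11: row=4, L[4]='s', prepend. Next row=LF[4]=10
Reversed output: sapling4XX$

Answer: sapling4XX$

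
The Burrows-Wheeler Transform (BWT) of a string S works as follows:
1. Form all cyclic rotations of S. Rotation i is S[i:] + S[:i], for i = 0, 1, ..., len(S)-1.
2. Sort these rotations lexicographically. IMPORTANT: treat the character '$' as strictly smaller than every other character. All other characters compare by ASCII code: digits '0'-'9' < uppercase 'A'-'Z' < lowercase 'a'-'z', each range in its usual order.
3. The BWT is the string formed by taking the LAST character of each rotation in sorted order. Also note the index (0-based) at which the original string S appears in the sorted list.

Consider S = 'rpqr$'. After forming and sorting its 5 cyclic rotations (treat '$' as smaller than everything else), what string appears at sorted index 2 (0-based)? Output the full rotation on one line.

All 5 rotations (rotation i = S[i:]+S[:i]):
  rot[0] = rpqr$
  rot[1] = pqr$r
  rot[2] = qr$rp
  rot[3] = r$rpq
  rot[4] = $rpqr
Sorted (with $ < everything):
  sorted[0] = $rpqr
  sorted[1] = pqr$r
  sorted[2] = qr$rp
  sorted[3] = r$rpq
  sorted[4] = rpqr$
sorted[2] = qr$rp

Answer: qr$rp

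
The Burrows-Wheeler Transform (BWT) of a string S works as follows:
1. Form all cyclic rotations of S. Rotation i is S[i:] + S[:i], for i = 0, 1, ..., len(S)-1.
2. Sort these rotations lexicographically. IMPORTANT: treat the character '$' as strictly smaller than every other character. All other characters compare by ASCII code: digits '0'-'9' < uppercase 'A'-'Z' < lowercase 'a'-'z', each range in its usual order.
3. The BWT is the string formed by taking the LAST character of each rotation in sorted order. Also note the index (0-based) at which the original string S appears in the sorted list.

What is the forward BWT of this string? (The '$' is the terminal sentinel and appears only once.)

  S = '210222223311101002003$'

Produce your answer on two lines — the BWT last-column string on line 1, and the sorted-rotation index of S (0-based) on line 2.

Answer: 3121010012130$02222032
13

Derivation:
All 22 rotations (rotation i = S[i:]+S[:i]):
  rot[0] = 210222223311101002003$
  rot[1] = 10222223311101002003$2
  rot[2] = 0222223311101002003$21
  rot[3] = 222223311101002003$210
  rot[4] = 22223311101002003$2102
  rot[5] = 2223311101002003$21022
  rot[6] = 223311101002003$210222
  rot[7] = 23311101002003$2102222
  rot[8] = 3311101002003$21022222
  rot[9] = 311101002003$210222223
  rot[10] = 11101002003$2102222233
  rot[11] = 1101002003$21022222331
  rot[12] = 101002003$210222223311
  rot[13] = 01002003$2102222233111
  rot[14] = 1002003$21022222331110
  rot[15] = 002003$210222223311101
  rot[16] = 02003$2102222233111010
  rot[17] = 2003$21022222331110100
  rot[18] = 003$210222223311101002
  rot[19] = 03$2102222233111010020
  rot[20] = 3$21022222331110100200
  rot[21] = $210222223311101002003
Sorted (with $ < everything):
  sorted[0] = $210222223311101002003  (last char: '3')
  sorted[1] = 002003$210222223311101  (last char: '1')
  sorted[2] = 003$210222223311101002  (last char: '2')
  sorted[3] = 01002003$2102222233111  (last char: '1')
  sorted[4] = 02003$2102222233111010  (last char: '0')
  sorted[5] = 0222223311101002003$21  (last char: '1')
  sorted[6] = 03$2102222233111010020  (last char: '0')
  sorted[7] = 1002003$21022222331110  (last char: '0')
  sorted[8] = 101002003$210222223311  (last char: '1')
  sorted[9] = 10222223311101002003$2  (last char: '2')
  sorted[10] = 1101002003$21022222331  (last char: '1')
  sorted[11] = 11101002003$2102222233  (last char: '3')
  sorted[12] = 2003$21022222331110100  (last char: '0')
  sorted[13] = 210222223311101002003$  (last char: '$')
  sorted[14] = 222223311101002003$210  (last char: '0')
  sorted[15] = 22223311101002003$2102  (last char: '2')
  sorted[16] = 2223311101002003$21022  (last char: '2')
  sorted[17] = 223311101002003$210222  (last char: '2')
  sorted[18] = 23311101002003$2102222  (last char: '2')
  sorted[19] = 3$21022222331110100200  (last char: '0')
  sorted[20] = 311101002003$210222223  (last char: '3')
  sorted[21] = 3311101002003$21022222  (last char: '2')
Last column: 3121010012130$02222032
Original string S is at sorted index 13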